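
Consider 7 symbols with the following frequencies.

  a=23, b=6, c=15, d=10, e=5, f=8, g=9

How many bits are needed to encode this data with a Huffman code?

Merge the two smallest weights repeatedly:
combine e(5), b(6) → 11
combine f(8), g(9) → 17
combine d(10), 11 → 21
combine c(15), 17 → 32
combine 21, a(23) → 44
combine 32, 44 → 76
Total encoded bits = sum of merged weights = 11 + 17 + 21 + 32 + 44 + 76 = 201.

201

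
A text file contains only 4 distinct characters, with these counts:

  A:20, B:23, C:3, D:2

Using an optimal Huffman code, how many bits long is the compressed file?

78

Merge the two smallest weights repeatedly:
combine D(2), C(3) → 5
combine 5, A(20) → 25
combine B(23), 25 → 48
Each symbol's bit-cost is frequency × depth; summing gives 78 bits (equivalently 5 + 25 + 48).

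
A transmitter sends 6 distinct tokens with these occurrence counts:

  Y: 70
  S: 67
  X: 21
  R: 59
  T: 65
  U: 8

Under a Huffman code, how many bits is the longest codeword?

Merge the two lowest-weight nodes at each step:
U(8) + X(21) → 29
29 + R(59) → 88
T(65) + S(67) → 132
Y(70) + 88 → 158
132 + 158 → 290
The rarest symbols sit at the bottom; the longest codeword is 4 bits.

4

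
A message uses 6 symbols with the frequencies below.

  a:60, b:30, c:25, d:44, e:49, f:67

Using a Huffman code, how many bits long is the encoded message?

698

Build the Huffman tree bottom-up:
merge c(25) and b(30): 55
merge d(44) and e(49): 93
merge 55 and a(60): 115
merge f(67) and 93: 160
merge 115 and 160: 275
Total encoded bits = sum of merged weights = 55 + 93 + 115 + 160 + 275 = 698.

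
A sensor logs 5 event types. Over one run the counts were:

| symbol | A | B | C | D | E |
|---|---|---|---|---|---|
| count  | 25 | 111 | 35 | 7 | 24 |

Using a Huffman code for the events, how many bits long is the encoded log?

380

Merge the two smallest weights repeatedly:
merge D(7) and E(24): 31
merge A(25) and 31: 56
merge C(35) and 56: 91
merge 91 and B(111): 202
Each symbol's bit-cost is frequency × depth; summing gives 380 bits (equivalently 31 + 56 + 91 + 202).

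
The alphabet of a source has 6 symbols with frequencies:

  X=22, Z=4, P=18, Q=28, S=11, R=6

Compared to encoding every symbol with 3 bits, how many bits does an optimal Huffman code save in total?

58

Fixed-length: 3 bits × 89 symbols = 267 bits.
Huffman merges:
Z(4) + R(6) → 10
10 + S(11) → 21
P(18) + 21 → 39
X(22) + Q(28) → 50
39 + 50 → 89
Huffman total = 10 + 21 + 39 + 50 + 89 = 209 bits.
Saving = 267 − 209 = 58 bits.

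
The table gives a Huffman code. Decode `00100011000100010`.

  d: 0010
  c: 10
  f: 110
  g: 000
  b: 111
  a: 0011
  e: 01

dagcd

Read left to right; each codeword is recognised as soon as it completes (prefix code):
  0010→d | 0011→a | 000→g | 10→c | 0010→d
Decoded message: dagcd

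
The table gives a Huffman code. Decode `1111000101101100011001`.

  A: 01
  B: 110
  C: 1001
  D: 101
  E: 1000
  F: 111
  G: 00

Read left to right; each codeword is recognised as soon as it completes (prefix code):
  111→F | 1000→E | 101→D | 101→D | 1000→E | 110→B | 01→A
Decoded message: FEDDEBA

FEDDEBA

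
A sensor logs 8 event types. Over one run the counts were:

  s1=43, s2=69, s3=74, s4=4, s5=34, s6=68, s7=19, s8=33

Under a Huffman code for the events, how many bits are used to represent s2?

Huffman merges, smallest pair first:
s4(4) + s7(19) → 23
23 + s8(33) → 56
s5(34) + s1(43) → 77
56 + s6(68) → 124
s2(69) + s3(74) → 143
77 + 124 → 201
143 + 201 → 344
s2's leaf is at depth 2, giving a 2-bit codeword.

2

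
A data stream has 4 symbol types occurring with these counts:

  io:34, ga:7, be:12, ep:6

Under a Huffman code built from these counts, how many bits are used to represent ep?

3

Repeatedly merge the two smallest:
ep(6) + ga(7) → 13
be(12) + 13 → 25
25 + io(34) → 59
ep's leaf is at depth 3, giving a 3-bit codeword.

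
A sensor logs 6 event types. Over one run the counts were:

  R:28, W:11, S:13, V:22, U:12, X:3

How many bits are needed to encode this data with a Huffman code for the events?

Merge the two smallest weights repeatedly:
merge X(3) and W(11): 14
merge U(12) and S(13): 25
merge 14 and V(22): 36
merge 25 and R(28): 53
merge 36 and 53: 89
The encoded length is the sum of every internal node's weight: 14 + 25 + 36 + 53 + 89 = 217 bits.

217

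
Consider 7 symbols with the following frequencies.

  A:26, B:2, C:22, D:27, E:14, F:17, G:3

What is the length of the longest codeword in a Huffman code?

5

Merge the two lowest-weight nodes at each step:
combine B(2), G(3) → 5
combine 5, E(14) → 19
combine F(17), 19 → 36
combine C(22), A(26) → 48
combine D(27), 36 → 63
combine 48, 63 → 111
The rarest symbols sit at the bottom; the longest codeword is 5 bits.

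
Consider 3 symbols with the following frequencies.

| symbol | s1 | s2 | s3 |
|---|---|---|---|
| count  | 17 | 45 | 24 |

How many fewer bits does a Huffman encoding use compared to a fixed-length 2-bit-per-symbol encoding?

Fixed-length: 2 bits × 86 symbols = 172 bits.
Huffman merges:
s1(17) + s3(24) → 41
41 + s2(45) → 86
Huffman total = 41 + 86 = 127 bits.
Saving = 172 − 127 = 45 bits.

45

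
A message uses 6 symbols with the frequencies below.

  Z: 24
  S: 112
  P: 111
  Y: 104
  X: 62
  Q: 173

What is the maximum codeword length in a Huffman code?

4

Merge the two lowest-weight nodes at each step:
merge Z(24) and X(62): 86
merge 86 and Y(104): 190
merge P(111) and S(112): 223
merge Q(173) and 190: 363
merge 223 and 363: 586
The rarest symbols sit at the bottom; the longest codeword is 4 bits.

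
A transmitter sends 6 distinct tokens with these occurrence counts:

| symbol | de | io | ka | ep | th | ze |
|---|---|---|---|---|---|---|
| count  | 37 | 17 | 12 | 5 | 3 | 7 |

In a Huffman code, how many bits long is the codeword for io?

Huffman merges, smallest pair first:
combine th(3), ep(5) → 8
combine ze(7), 8 → 15
combine ka(12), 15 → 27
combine io(17), 27 → 44
combine de(37), 44 → 81
The subtree containing io is merged 2 times, so code length = 2.

2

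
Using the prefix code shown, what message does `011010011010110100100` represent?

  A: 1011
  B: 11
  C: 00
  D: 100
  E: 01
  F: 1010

EFEFBECD

Read left to right; each codeword is recognised as soon as it completes (prefix code):
  01→E | 1010→F | 01→E | 1010→F | 11→B | 01→E | 00→C | 100→D
Decoded message: EFEFBECD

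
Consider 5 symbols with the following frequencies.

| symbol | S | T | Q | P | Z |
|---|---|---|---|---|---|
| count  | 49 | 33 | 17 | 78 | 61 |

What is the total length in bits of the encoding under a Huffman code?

Build the Huffman tree bottom-up:
merge Q(17) and T(33): 50
merge S(49) and 50: 99
merge Z(61) and P(78): 139
merge 99 and 139: 238
Each symbol's bit-cost is frequency × depth; summing gives 526 bits (equivalently 50 + 99 + 139 + 238).

526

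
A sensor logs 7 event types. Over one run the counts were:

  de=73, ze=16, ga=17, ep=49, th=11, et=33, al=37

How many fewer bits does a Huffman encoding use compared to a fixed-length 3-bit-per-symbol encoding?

95

Fixed-length: 3 bits × 236 symbols = 708 bits.
Huffman merges:
combine th(11), ze(16) → 27
combine ga(17), 27 → 44
combine et(33), al(37) → 70
combine 44, ep(49) → 93
combine 70, de(73) → 143
combine 93, 143 → 236
Huffman total = 27 + 44 + 70 + 93 + 143 + 236 = 613 bits.
Saving = 708 − 613 = 95 bits.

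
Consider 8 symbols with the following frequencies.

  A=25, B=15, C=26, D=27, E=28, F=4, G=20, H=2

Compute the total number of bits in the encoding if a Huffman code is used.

413

Greedily combine the two least-frequent nodes:
H(2) + F(4) → 6
6 + B(15) → 21
G(20) + 21 → 41
A(25) + C(26) → 51
D(27) + E(28) → 55
41 + 51 → 92
55 + 92 → 147
Each symbol's bit-cost is frequency × depth; summing gives 413 bits (equivalently 6 + 21 + 41 + 51 + 55 + 92 + 147).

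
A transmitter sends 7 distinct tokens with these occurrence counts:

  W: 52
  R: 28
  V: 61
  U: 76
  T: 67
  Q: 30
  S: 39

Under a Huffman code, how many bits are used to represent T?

2

Build the tree from the bottom:
combine R(28), Q(30) → 58
combine S(39), W(52) → 91
combine 58, V(61) → 119
combine T(67), U(76) → 143
combine 91, 119 → 210
combine 143, 210 → 353
The subtree containing T is merged 2 times, so code length = 2.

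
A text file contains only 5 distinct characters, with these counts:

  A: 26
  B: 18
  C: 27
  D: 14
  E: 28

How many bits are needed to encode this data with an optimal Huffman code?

Merge the two smallest weights repeatedly:
D(14) + B(18) → 32
A(26) + C(27) → 53
E(28) + 32 → 60
53 + 60 → 113
The encoded length is the sum of every internal node's weight: 32 + 53 + 60 + 113 = 258 bits.

258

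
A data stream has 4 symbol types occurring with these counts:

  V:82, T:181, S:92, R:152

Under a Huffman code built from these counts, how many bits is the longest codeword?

3

Merge the two lowest-weight nodes at each step:
combine V(82), S(92) → 174
combine R(152), 174 → 326
combine T(181), 326 → 507
Maximum depth reached is 3.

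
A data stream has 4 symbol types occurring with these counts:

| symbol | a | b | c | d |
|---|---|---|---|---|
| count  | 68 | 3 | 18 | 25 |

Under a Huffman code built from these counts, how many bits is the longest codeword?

Merge the two lowest-weight nodes at each step:
b(3) + c(18) → 21
21 + d(25) → 46
46 + a(68) → 114
Maximum depth reached is 3.

3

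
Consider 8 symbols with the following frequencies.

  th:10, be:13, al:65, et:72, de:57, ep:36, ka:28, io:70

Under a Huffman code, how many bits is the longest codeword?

Merge the two lowest-weight nodes at each step:
merge th(10) and be(13): 23
merge 23 and ka(28): 51
merge ep(36) and 51: 87
merge de(57) and al(65): 122
merge io(70) and et(72): 142
merge 87 and 122: 209
merge 142 and 209: 351
Maximum depth reached is 5.

5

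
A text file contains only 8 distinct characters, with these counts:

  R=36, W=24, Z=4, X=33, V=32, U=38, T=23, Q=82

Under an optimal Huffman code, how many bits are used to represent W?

Build the tree from the bottom:
merge Z(4) and T(23): 27
merge W(24) and 27: 51
merge V(32) and X(33): 65
merge R(36) and U(38): 74
merge 51 and 65: 116
merge 74 and Q(82): 156
merge 116 and 156: 272
The subtree containing W is merged 3 times, so code length = 3.

3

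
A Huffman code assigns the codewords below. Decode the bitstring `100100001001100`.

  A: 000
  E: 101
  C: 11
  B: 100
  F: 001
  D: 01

BBFFB

Read left to right; each codeword is recognised as soon as it completes (prefix code):
  100→B | 100→B | 001→F | 001→F | 100→B
Decoded message: BBFFB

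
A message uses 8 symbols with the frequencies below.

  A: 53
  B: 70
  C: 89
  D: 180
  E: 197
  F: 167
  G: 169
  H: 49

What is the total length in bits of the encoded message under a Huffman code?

Merge the two smallest weights repeatedly:
merge H(49) and A(53): 102
merge B(70) and C(89): 159
merge 102 and 159: 261
merge F(167) and G(169): 336
merge D(180) and E(197): 377
merge 261 and 336: 597
merge 377 and 597: 974
Each symbol's bit-cost is frequency × depth; summing gives 2806 bits (equivalently 102 + 159 + 261 + 336 + 377 + 597 + 974).

2806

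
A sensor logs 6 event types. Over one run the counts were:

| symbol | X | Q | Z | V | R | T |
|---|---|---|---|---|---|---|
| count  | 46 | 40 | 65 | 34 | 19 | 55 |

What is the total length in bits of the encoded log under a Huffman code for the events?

Build the Huffman tree bottom-up:
combine R(19), V(34) → 53
combine Q(40), X(46) → 86
combine 53, T(55) → 108
combine Z(65), 86 → 151
combine 108, 151 → 259
Total encoded bits = sum of merged weights = 53 + 86 + 108 + 151 + 259 = 657.

657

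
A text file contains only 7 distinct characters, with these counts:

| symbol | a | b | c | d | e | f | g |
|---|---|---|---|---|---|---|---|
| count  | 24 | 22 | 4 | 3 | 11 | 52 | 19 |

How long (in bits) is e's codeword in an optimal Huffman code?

4

Huffman merges, smallest pair first:
d(3) + c(4) → 7
7 + e(11) → 18
18 + g(19) → 37
b(22) + a(24) → 46
37 + 46 → 83
f(52) + 83 → 135
e's leaf is at depth 4, giving a 4-bit codeword.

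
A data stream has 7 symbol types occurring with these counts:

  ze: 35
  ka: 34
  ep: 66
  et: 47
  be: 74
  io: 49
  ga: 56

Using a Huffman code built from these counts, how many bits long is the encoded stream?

1009

Build the Huffman tree bottom-up:
combine ka(34), ze(35) → 69
combine et(47), io(49) → 96
combine ga(56), ep(66) → 122
combine 69, be(74) → 143
combine 96, 122 → 218
combine 143, 218 → 361
The encoded length is the sum of every internal node's weight: 69 + 96 + 122 + 143 + 218 + 361 = 1009 bits.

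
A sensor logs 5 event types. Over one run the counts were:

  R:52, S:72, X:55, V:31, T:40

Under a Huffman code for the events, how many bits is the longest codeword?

Merge the two lowest-weight nodes at each step:
V(31) + T(40) → 71
R(52) + X(55) → 107
71 + S(72) → 143
107 + 143 → 250
The first pair merged (V, T) ends up deepest, at depth 3.

3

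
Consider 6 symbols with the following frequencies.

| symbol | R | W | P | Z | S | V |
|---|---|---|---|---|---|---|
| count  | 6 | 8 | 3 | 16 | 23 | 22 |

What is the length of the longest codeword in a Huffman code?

Merge the two lowest-weight nodes at each step:
combine P(3), R(6) → 9
combine W(8), 9 → 17
combine Z(16), 17 → 33
combine V(22), S(23) → 45
combine 33, 45 → 78
Maximum depth reached is 4.

4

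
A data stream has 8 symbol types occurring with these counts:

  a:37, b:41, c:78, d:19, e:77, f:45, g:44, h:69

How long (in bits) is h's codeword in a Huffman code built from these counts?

Build the tree from the bottom:
merge d(19) and a(37): 56
merge b(41) and g(44): 85
merge f(45) and 56: 101
merge h(69) and e(77): 146
merge c(78) and 85: 163
merge 101 and 146: 247
merge 163 and 247: 410
h's leaf is at depth 3, giving a 3-bit codeword.

3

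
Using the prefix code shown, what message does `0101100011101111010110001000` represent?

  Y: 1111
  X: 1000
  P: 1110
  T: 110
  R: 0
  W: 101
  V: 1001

RWXPYRWXX

Read left to right; each codeword is recognised as soon as it completes (prefix code):
  0→R | 101→W | 1000→X | 1110→P | 1111→Y | 0→R | 101→W | 1000→X | 1000→X
Decoded message: RWXPYRWXX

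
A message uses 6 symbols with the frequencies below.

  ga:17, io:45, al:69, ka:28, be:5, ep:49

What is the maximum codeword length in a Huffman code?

4

Merge the two lowest-weight nodes at each step:
combine be(5), ga(17) → 22
combine 22, ka(28) → 50
combine io(45), ep(49) → 94
combine 50, al(69) → 119
combine 94, 119 → 213
The rarest symbols sit at the bottom; the longest codeword is 4 bits.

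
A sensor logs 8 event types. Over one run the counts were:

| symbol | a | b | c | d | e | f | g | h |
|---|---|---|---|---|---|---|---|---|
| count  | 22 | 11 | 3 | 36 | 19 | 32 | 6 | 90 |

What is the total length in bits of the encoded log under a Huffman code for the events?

Merge the two smallest weights repeatedly:
combine c(3), g(6) → 9
combine 9, b(11) → 20
combine e(19), 20 → 39
combine a(22), f(32) → 54
combine d(36), 39 → 75
combine 54, 75 → 129
combine h(90), 129 → 219
Each symbol's bit-cost is frequency × depth; summing gives 545 bits (equivalently 9 + 20 + 39 + 54 + 75 + 129 + 219).

545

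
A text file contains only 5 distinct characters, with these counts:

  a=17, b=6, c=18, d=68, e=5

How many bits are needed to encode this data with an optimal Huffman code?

Merge the two smallest weights repeatedly:
e(5) + b(6) → 11
11 + a(17) → 28
c(18) + 28 → 46
46 + d(68) → 114
Total encoded bits = sum of merged weights = 11 + 28 + 46 + 114 = 199.

199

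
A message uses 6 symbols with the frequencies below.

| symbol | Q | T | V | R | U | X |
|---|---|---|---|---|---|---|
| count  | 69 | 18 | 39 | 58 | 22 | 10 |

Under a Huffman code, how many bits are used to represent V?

2

Build the tree from the bottom:
combine X(10), T(18) → 28
combine U(22), 28 → 50
combine V(39), 50 → 89
combine R(58), Q(69) → 127
combine 89, 127 → 216
The subtree containing V is merged 2 times, so code length = 2.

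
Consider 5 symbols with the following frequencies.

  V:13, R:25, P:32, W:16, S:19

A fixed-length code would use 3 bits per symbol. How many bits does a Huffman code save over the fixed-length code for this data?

Fixed-length: 3 bits × 105 symbols = 315 bits.
Huffman merges:
merge V(13) and W(16): 29
merge S(19) and R(25): 44
merge 29 and P(32): 61
merge 44 and 61: 105
Huffman total = 29 + 44 + 61 + 105 = 239 bits.
Saving = 315 − 239 = 76 bits.

76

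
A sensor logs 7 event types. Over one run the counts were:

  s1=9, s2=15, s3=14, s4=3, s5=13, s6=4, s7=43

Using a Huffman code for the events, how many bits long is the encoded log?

240

Greedily combine the two least-frequent nodes:
combine s4(3), s6(4) → 7
combine 7, s1(9) → 16
combine s5(13), s3(14) → 27
combine s2(15), 16 → 31
combine 27, 31 → 58
combine s7(43), 58 → 101
Total encoded bits = sum of merged weights = 7 + 16 + 27 + 31 + 58 + 101 = 240.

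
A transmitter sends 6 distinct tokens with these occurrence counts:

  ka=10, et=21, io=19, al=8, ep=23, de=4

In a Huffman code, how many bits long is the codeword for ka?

Build the tree from the bottom:
combine de(4), al(8) → 12
combine ka(10), 12 → 22
combine io(19), et(21) → 40
combine 22, ep(23) → 45
combine 40, 45 → 85
ka sits 3 levels below the root, so its codeword is 3 bits.

3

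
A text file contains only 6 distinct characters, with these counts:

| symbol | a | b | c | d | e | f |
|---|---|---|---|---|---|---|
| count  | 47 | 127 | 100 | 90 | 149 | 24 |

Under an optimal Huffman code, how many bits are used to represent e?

Repeatedly merge the two smallest:
f(24) + a(47) → 71
71 + d(90) → 161
c(100) + b(127) → 227
e(149) + 161 → 310
227 + 310 → 537
e's leaf is at depth 2, giving a 2-bit codeword.

2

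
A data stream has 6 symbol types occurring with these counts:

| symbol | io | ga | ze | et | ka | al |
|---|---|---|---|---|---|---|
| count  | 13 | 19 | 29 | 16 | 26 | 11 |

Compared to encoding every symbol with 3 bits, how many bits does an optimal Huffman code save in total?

55

Fixed-length: 3 bits × 114 symbols = 342 bits.
Huffman merges:
merge al(11) and io(13): 24
merge et(16) and ga(19): 35
merge 24 and ka(26): 50
merge ze(29) and 35: 64
merge 50 and 64: 114
Huffman total = 24 + 35 + 50 + 64 + 114 = 287 bits.
Saving = 342 − 287 = 55 bits.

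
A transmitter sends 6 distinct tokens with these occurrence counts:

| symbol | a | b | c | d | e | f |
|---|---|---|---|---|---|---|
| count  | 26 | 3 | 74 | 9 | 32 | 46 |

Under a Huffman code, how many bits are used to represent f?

2

Build the tree from the bottom:
combine b(3), d(9) → 12
combine 12, a(26) → 38
combine e(32), 38 → 70
combine f(46), 70 → 116
combine c(74), 116 → 190
The subtree containing f is merged 2 times, so code length = 2.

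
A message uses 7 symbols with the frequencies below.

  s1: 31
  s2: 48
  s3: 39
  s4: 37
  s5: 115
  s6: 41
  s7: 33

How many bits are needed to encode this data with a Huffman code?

Greedily combine the two least-frequent nodes:
merge s1(31) and s7(33): 64
merge s4(37) and s3(39): 76
merge s6(41) and s2(48): 89
merge 64 and 76: 140
merge 89 and s5(115): 204
merge 140 and 204: 344
Each symbol's bit-cost is frequency × depth; summing gives 917 bits (equivalently 64 + 76 + 89 + 140 + 204 + 344).

917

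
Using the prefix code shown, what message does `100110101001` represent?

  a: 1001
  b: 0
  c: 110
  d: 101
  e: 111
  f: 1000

adba

Read left to right; each codeword is recognised as soon as it completes (prefix code):
  1001→a | 101→d | 0→b | 1001→a
Decoded message: adba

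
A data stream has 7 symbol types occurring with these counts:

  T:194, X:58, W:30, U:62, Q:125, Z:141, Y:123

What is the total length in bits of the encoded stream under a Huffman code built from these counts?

Greedily combine the two least-frequent nodes:
W(30) + X(58) → 88
U(62) + 88 → 150
Y(123) + Q(125) → 248
Z(141) + 150 → 291
T(194) + 248 → 442
291 + 442 → 733
Each symbol's bit-cost is frequency × depth; summing gives 1952 bits (equivalently 88 + 150 + 248 + 291 + 442 + 733).

1952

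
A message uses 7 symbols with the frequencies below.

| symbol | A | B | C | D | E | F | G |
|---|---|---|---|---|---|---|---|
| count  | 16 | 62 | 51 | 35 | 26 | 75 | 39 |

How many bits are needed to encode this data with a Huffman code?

817

Greedily combine the two least-frequent nodes:
combine A(16), E(26) → 42
combine D(35), G(39) → 74
combine 42, C(51) → 93
combine B(62), 74 → 136
combine F(75), 93 → 168
combine 136, 168 → 304
The encoded length is the sum of every internal node's weight: 42 + 74 + 93 + 136 + 168 + 304 = 817 bits.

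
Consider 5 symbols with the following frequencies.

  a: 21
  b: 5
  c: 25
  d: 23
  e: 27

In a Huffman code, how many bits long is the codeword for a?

3

Huffman merges, smallest pair first:
combine b(5), a(21) → 26
combine d(23), c(25) → 48
combine 26, e(27) → 53
combine 48, 53 → 101
a sits 3 levels below the root, so its codeword is 3 bits.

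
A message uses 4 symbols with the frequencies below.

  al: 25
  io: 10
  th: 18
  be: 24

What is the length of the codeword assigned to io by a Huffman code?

2

Build the tree from the bottom:
combine io(10), th(18) → 28
combine be(24), al(25) → 49
combine 28, 49 → 77
The subtree containing io is merged 2 times, so code length = 2.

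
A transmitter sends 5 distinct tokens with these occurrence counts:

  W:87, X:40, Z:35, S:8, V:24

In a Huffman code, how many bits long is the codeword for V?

Build the tree from the bottom:
S(8) + V(24) → 32
32 + Z(35) → 67
X(40) + 67 → 107
W(87) + 107 → 194
V's leaf is at depth 4, giving a 4-bit codeword.

4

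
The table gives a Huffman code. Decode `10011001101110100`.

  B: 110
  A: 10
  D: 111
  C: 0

Read left to right; each codeword is recognised as soon as it completes (prefix code):
  10→A | 0→C | 110→B | 0→C | 110→B | 111→D | 0→C | 10→A | 0→C
Decoded message: ACBCBDCAC

ACBCBDCAC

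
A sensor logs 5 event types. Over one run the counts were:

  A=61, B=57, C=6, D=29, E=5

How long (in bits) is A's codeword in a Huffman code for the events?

Repeatedly merge the two smallest:
combine E(5), C(6) → 11
combine 11, D(29) → 40
combine 40, B(57) → 97
combine A(61), 97 → 158
A sits one level below the root: a 1-bit codeword.

1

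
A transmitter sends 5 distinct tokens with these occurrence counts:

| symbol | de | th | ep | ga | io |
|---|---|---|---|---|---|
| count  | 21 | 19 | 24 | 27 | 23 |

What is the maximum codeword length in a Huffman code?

3

Merge the two lowest-weight nodes at each step:
combine th(19), de(21) → 40
combine io(23), ep(24) → 47
combine ga(27), 40 → 67
combine 47, 67 → 114
The first pair merged (th, de) ends up deepest, at depth 3.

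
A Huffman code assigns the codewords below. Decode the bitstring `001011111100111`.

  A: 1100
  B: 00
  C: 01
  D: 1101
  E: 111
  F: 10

Read left to right; each codeword is recognised as soon as it completes (prefix code):
  00→B | 10→F | 111→E | 111→E | 00→B | 111→E
Decoded message: BFEEBE

BFEEBE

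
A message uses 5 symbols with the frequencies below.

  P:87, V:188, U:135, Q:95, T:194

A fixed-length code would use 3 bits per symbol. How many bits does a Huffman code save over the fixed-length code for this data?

Fixed-length: 3 bits × 699 symbols = 2097 bits.
Huffman merges:
P(87) + Q(95) → 182
U(135) + 182 → 317
V(188) + T(194) → 382
317 + 382 → 699
Huffman total = 182 + 317 + 382 + 699 = 1580 bits.
Saving = 2097 − 1580 = 517 bits.

517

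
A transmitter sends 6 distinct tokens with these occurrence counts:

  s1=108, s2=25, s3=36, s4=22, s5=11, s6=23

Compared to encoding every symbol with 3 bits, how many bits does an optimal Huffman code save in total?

Fixed-length: 3 bits × 225 symbols = 675 bits.
Huffman merges:
combine s5(11), s4(22) → 33
combine s6(23), s2(25) → 48
combine 33, s3(36) → 69
combine 48, 69 → 117
combine s1(108), 117 → 225
Huffman total = 33 + 48 + 69 + 117 + 225 = 492 bits.
Saving = 675 − 492 = 183 bits.

183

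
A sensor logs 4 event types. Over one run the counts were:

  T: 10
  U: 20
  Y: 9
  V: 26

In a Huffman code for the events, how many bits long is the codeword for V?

1

Repeatedly merge the two smallest:
merge Y(9) and T(10): 19
merge 19 and U(20): 39
merge V(26) and 39: 65
V is merged only at the final step, so code length = 1.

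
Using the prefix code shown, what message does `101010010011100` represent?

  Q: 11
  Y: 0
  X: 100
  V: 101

Read left to right; each codeword is recognised as soon as it completes (prefix code):
  101→V | 0→Y | 100→X | 100→X | 11→Q | 100→X
Decoded message: VYXXQX

VYXXQX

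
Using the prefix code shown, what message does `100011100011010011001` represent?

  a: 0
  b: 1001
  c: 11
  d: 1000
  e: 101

Read left to right; each codeword is recognised as soon as it completes (prefix code):
  1000→d | 11→c | 1000→d | 11→c | 0→a | 1001→b | 1001→b
Decoded message: dcdcabb

dcdcabb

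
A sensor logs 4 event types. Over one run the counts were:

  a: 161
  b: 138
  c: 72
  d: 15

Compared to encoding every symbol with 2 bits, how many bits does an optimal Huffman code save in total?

Fixed-length: 2 bits × 386 symbols = 772 bits.
Huffman merges:
combine d(15), c(72) → 87
combine 87, b(138) → 225
combine a(161), 225 → 386
Huffman total = 87 + 225 + 386 = 698 bits.
Saving = 772 − 698 = 74 bits.

74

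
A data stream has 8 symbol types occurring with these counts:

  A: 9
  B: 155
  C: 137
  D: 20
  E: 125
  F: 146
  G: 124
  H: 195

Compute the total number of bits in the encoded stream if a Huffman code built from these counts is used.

Greedily combine the two least-frequent nodes:
merge A(9) and D(20): 29
merge 29 and G(124): 153
merge E(125) and C(137): 262
merge F(146) and 153: 299
merge B(155) and H(195): 350
merge 262 and 299: 561
merge 350 and 561: 911
The encoded length is the sum of every internal node's weight: 29 + 153 + 262 + 299 + 350 + 561 + 911 = 2565 bits.

2565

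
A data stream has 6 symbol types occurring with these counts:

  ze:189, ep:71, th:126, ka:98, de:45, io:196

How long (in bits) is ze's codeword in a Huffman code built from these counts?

2

Huffman merges, smallest pair first:
merge de(45) and ep(71): 116
merge ka(98) and 116: 214
merge th(126) and ze(189): 315
merge io(196) and 214: 410
merge 315 and 410: 725
ze's leaf is at depth 2, giving a 2-bit codeword.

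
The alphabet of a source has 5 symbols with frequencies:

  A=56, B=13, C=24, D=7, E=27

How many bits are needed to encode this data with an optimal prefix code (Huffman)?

Greedily combine the two least-frequent nodes:
D(7) + B(13) → 20
20 + C(24) → 44
E(27) + 44 → 71
A(56) + 71 → 127
Each symbol's bit-cost is frequency × depth; summing gives 262 bits (equivalently 20 + 44 + 71 + 127).

262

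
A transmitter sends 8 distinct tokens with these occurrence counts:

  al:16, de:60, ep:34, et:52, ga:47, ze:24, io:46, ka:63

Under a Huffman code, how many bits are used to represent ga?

Huffman merges, smallest pair first:
merge al(16) and ze(24): 40
merge ep(34) and 40: 74
merge io(46) and ga(47): 93
merge et(52) and de(60): 112
merge ka(63) and 74: 137
merge 93 and 112: 205
merge 137 and 205: 342
The subtree containing ga is merged 3 times, so code length = 3.

3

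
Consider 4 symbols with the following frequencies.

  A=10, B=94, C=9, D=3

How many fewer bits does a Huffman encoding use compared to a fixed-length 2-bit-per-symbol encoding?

Fixed-length: 2 bits × 116 symbols = 232 bits.
Huffman merges:
combine D(3), C(9) → 12
combine A(10), 12 → 22
combine 22, B(94) → 116
Huffman total = 12 + 22 + 116 = 150 bits.
Saving = 232 − 150 = 82 bits.

82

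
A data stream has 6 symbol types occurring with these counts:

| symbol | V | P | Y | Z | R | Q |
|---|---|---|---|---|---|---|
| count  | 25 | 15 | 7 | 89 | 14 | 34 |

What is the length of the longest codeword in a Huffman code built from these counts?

Merge the two lowest-weight nodes at each step:
combine Y(7), R(14) → 21
combine P(15), 21 → 36
combine V(25), Q(34) → 59
combine 36, 59 → 95
combine Z(89), 95 → 184
The first pair merged (Y, R) ends up deepest, at depth 4.

4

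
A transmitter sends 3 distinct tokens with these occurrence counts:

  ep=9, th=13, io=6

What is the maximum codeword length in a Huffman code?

2

Merge the two lowest-weight nodes at each step:
io(6) + ep(9) → 15
th(13) + 15 → 28
The rarest symbols sit at the bottom; the longest codeword is 2 bits.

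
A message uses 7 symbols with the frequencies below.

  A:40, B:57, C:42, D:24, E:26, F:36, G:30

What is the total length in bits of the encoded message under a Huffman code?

Merge the two smallest weights repeatedly:
D(24) + E(26) → 50
G(30) + F(36) → 66
A(40) + C(42) → 82
50 + B(57) → 107
66 + 82 → 148
107 + 148 → 255
Total encoded bits = sum of merged weights = 50 + 66 + 82 + 107 + 148 + 255 = 708.

708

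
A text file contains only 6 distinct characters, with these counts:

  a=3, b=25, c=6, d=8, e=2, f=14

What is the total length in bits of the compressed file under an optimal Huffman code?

Build the Huffman tree bottom-up:
e(2) + a(3) → 5
5 + c(6) → 11
d(8) + 11 → 19
f(14) + 19 → 33
b(25) + 33 → 58
The encoded length is the sum of every internal node's weight: 5 + 11 + 19 + 33 + 58 = 126 bits.

126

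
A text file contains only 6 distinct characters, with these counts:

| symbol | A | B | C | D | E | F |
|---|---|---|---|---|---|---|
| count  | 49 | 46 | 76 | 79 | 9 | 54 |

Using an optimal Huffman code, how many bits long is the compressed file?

784

Greedily combine the two least-frequent nodes:
combine E(9), B(46) → 55
combine A(49), F(54) → 103
combine 55, C(76) → 131
combine D(79), 103 → 182
combine 131, 182 → 313
Total encoded bits = sum of merged weights = 55 + 103 + 131 + 182 + 313 = 784.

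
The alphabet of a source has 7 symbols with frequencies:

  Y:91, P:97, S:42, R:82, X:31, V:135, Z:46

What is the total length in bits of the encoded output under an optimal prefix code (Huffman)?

Greedily combine the two least-frequent nodes:
X(31) + S(42) → 73
Z(46) + 73 → 119
R(82) + Y(91) → 173
P(97) + 119 → 216
V(135) + 173 → 308
216 + 308 → 524
Each symbol's bit-cost is frequency × depth; summing gives 1413 bits (equivalently 73 + 119 + 173 + 216 + 308 + 524).

1413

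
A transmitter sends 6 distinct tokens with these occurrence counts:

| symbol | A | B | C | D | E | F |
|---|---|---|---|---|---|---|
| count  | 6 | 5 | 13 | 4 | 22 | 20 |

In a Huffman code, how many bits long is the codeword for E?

Repeatedly merge the two smallest:
combine D(4), B(5) → 9
combine A(6), 9 → 15
combine C(13), 15 → 28
combine F(20), E(22) → 42
combine 28, 42 → 70
The subtree containing E is merged 2 times, so code length = 2.

2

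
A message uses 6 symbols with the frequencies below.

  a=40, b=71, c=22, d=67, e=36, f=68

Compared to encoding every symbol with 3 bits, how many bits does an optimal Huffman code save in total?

Fixed-length: 3 bits × 304 symbols = 912 bits.
Huffman merges:
merge c(22) and e(36): 58
merge a(40) and 58: 98
merge d(67) and f(68): 135
merge b(71) and 98: 169
merge 135 and 169: 304
Huffman total = 58 + 98 + 135 + 169 + 304 = 764 bits.
Saving = 912 − 764 = 148 bits.

148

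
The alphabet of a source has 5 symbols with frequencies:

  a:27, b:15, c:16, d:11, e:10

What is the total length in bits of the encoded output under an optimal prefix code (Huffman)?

Build the Huffman tree bottom-up:
merge e(10) and d(11): 21
merge b(15) and c(16): 31
merge 21 and a(27): 48
merge 31 and 48: 79
Total encoded bits = sum of merged weights = 21 + 31 + 48 + 79 = 179.

179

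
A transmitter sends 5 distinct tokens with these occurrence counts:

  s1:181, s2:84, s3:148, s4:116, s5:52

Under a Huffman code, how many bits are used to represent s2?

3

Repeatedly merge the two smallest:
combine s5(52), s2(84) → 136
combine s4(116), 136 → 252
combine s3(148), s1(181) → 329
combine 252, 329 → 581
s2's leaf is at depth 3, giving a 3-bit codeword.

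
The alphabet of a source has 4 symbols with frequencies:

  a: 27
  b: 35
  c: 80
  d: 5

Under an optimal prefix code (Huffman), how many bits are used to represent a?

3

Build the tree from the bottom:
d(5) + a(27) → 32
32 + b(35) → 67
67 + c(80) → 147
The subtree containing a is merged 3 times, so code length = 3.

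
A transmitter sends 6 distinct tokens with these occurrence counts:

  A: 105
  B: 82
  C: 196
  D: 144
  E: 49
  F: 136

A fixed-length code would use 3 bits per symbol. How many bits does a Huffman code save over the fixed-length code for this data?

345

Fixed-length: 3 bits × 712 symbols = 2136 bits.
Huffman merges:
combine E(49), B(82) → 131
combine A(105), 131 → 236
combine F(136), D(144) → 280
combine C(196), 236 → 432
combine 280, 432 → 712
Huffman total = 131 + 236 + 280 + 432 + 712 = 1791 bits.
Saving = 2136 − 1791 = 345 bits.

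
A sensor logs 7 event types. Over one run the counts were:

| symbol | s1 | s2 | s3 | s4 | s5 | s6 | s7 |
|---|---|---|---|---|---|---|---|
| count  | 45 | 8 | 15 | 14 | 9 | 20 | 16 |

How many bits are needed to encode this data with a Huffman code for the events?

333

Greedily combine the two least-frequent nodes:
merge s2(8) and s5(9): 17
merge s4(14) and s3(15): 29
merge s7(16) and 17: 33
merge s6(20) and 29: 49
merge 33 and s1(45): 78
merge 49 and 78: 127
Total encoded bits = sum of merged weights = 17 + 29 + 33 + 49 + 78 + 127 = 333.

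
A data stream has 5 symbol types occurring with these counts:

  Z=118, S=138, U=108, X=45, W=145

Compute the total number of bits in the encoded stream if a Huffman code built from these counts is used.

1261

Greedily combine the two least-frequent nodes:
merge X(45) and U(108): 153
merge Z(118) and S(138): 256
merge W(145) and 153: 298
merge 256 and 298: 554
The encoded length is the sum of every internal node's weight: 153 + 256 + 298 + 554 = 1261 bits.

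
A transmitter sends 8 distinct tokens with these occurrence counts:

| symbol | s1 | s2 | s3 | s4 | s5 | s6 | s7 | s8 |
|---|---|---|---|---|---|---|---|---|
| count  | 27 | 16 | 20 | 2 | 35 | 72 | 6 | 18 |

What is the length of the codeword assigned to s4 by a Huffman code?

5

Repeatedly merge the two smallest:
merge s4(2) and s7(6): 8
merge 8 and s2(16): 24
merge s8(18) and s3(20): 38
merge 24 and s1(27): 51
merge s5(35) and 38: 73
merge 51 and s6(72): 123
merge 73 and 123: 196
The subtree containing s4 is merged 5 times, so code length = 5.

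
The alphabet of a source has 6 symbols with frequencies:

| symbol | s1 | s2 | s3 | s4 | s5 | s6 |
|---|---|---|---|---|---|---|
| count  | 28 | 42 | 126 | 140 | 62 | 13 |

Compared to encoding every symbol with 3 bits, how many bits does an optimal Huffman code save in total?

287

Fixed-length: 3 bits × 411 symbols = 1233 bits.
Huffman merges:
s6(13) + s1(28) → 41
41 + s2(42) → 83
s5(62) + 83 → 145
s3(126) + s4(140) → 266
145 + 266 → 411
Huffman total = 41 + 83 + 145 + 266 + 411 = 946 bits.
Saving = 1233 − 946 = 287 bits.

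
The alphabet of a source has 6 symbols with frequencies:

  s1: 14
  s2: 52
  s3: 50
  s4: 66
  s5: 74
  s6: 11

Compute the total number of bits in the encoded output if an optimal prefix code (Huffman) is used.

634

Merge the two smallest weights repeatedly:
merge s6(11) and s1(14): 25
merge 25 and s3(50): 75
merge s2(52) and s4(66): 118
merge s5(74) and 75: 149
merge 118 and 149: 267
Total encoded bits = sum of merged weights = 25 + 75 + 118 + 149 + 267 = 634.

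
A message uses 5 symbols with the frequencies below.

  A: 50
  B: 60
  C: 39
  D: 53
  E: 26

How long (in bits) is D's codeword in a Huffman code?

Repeatedly merge the two smallest:
merge E(26) and C(39): 65
merge A(50) and D(53): 103
merge B(60) and 65: 125
merge 103 and 125: 228
D's leaf is at depth 2, giving a 2-bit codeword.

2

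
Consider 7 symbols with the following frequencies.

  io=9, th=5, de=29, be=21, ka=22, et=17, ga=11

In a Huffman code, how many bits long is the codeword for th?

4

Huffman merges, smallest pair first:
combine th(5), io(9) → 14
combine ga(11), 14 → 25
combine et(17), be(21) → 38
combine ka(22), 25 → 47
combine de(29), 38 → 67
combine 47, 67 → 114
The subtree containing th is merged 4 times, so code length = 4.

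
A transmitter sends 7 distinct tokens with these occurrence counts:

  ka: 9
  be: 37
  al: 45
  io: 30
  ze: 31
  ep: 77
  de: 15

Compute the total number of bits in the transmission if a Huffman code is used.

634

Build the Huffman tree bottom-up:
ka(9) + de(15) → 24
24 + io(30) → 54
ze(31) + be(37) → 68
al(45) + 54 → 99
68 + ep(77) → 145
99 + 145 → 244
Total encoded bits = sum of merged weights = 24 + 54 + 68 + 99 + 145 + 244 = 634.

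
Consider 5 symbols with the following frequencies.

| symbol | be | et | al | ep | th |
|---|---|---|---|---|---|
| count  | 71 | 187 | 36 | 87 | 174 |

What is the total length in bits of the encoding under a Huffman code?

Merge the two smallest weights repeatedly:
merge al(36) and be(71): 107
merge ep(87) and 107: 194
merge th(174) and et(187): 361
merge 194 and 361: 555
The encoded length is the sum of every internal node's weight: 107 + 194 + 361 + 555 = 1217 bits.

1217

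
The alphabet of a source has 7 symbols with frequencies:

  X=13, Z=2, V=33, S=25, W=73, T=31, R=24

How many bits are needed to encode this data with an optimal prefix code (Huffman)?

511

Build the Huffman tree bottom-up:
Z(2) + X(13) → 15
15 + R(24) → 39
S(25) + T(31) → 56
V(33) + 39 → 72
56 + 72 → 128
W(73) + 128 → 201
Total encoded bits = sum of merged weights = 15 + 39 + 56 + 72 + 128 + 201 = 511.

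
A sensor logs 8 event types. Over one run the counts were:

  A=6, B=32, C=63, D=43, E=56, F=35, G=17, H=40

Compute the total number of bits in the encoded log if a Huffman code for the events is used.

Merge the two smallest weights repeatedly:
A(6) + G(17) → 23
23 + B(32) → 55
F(35) + H(40) → 75
D(43) + 55 → 98
E(56) + C(63) → 119
75 + 98 → 173
119 + 173 → 292
The encoded length is the sum of every internal node's weight: 23 + 55 + 75 + 98 + 119 + 173 + 292 = 835 bits.

835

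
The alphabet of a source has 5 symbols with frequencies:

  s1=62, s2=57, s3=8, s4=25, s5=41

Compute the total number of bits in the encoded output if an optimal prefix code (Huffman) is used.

Greedily combine the two least-frequent nodes:
combine s3(8), s4(25) → 33
combine 33, s5(41) → 74
combine s2(57), s1(62) → 119
combine 74, 119 → 193
The encoded length is the sum of every internal node's weight: 33 + 74 + 119 + 193 = 419 bits.

419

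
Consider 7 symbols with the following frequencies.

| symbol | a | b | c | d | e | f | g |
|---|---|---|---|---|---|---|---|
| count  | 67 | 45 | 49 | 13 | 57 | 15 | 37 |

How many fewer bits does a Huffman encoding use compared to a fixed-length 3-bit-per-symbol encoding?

96

Fixed-length: 3 bits × 283 symbols = 849 bits.
Huffman merges:
d(13) + f(15) → 28
28 + g(37) → 65
b(45) + c(49) → 94
e(57) + 65 → 122
a(67) + 94 → 161
122 + 161 → 283
Huffman total = 28 + 65 + 94 + 122 + 161 + 283 = 753 bits.
Saving = 849 − 753 = 96 bits.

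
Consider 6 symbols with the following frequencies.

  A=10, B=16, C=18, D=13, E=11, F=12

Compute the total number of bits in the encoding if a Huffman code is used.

206

Greedily combine the two least-frequent nodes:
A(10) + E(11) → 21
F(12) + D(13) → 25
B(16) + C(18) → 34
21 + 25 → 46
34 + 46 → 80
Total encoded bits = sum of merged weights = 21 + 25 + 34 + 46 + 80 = 206.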